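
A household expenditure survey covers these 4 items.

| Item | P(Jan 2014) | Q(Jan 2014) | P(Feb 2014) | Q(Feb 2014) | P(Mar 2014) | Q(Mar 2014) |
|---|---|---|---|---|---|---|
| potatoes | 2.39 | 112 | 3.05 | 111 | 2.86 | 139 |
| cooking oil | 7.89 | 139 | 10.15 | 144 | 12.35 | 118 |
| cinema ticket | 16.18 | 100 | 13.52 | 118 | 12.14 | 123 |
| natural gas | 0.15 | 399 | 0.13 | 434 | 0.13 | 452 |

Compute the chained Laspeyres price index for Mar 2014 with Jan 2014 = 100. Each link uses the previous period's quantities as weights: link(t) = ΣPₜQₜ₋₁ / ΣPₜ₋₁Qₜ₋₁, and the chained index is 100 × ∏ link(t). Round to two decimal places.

Link Jan 2014→Feb 2014:
ΣP(Feb 2014)Q(Jan 2014) = 3.05×112 + 10.15×139 + 13.52×100 + 0.13×399 = 341.6 + 1410.85 + 1352 + 51.87 = 3156.32
ΣP(Jan 2014)Q(Jan 2014) = 2.39×112 + 7.89×139 + 16.18×100 + 0.15×399 = 267.68 + 1096.71 + 1618 + 59.85 = 3042.24
link = 3156.32/3042.24 = 1.037499
Link Feb 2014→Mar 2014:
ΣP(Mar 2014)Q(Feb 2014) = 2.86×111 + 12.35×144 + 12.14×118 + 0.13×434 = 317.46 + 1778.4 + 1432.52 + 56.42 = 3584.8
ΣP(Feb 2014)Q(Feb 2014) = 3.05×111 + 10.15×144 + 13.52×118 + 0.13×434 = 338.55 + 1461.6 + 1595.36 + 56.42 = 3451.93
link = 3584.8/3451.93 = 1.038492
Chained index = 100 × 1.037499 × 1.038492 = 107.7434

107.74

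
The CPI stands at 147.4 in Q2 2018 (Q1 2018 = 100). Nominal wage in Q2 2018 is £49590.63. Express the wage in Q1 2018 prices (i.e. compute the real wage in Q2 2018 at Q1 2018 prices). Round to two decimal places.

Real = Nominal ÷ (Index/100) = 49590.63 ÷ (147.4/100)
     = 49590.63 ÷ 1.474 = 33643.5753

33643.58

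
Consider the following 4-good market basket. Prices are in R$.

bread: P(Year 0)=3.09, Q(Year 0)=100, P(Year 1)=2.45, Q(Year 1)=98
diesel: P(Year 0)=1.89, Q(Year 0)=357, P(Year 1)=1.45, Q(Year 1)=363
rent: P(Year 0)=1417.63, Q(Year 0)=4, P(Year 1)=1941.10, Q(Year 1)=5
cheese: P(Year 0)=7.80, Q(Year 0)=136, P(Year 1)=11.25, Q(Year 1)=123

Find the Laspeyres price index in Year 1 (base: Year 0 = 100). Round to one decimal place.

Laspeyres price index uses base-period quantities as weights.
ΣP(Year 1)·Q(Year 0) = 2.45×100 + 1.45×357 + 1941.10×4 + 11.25×136 = 245 + 517.65 + 7764.4 + 1530 = 10057.05
ΣP(Year 0)·Q(Year 0) = 3.09×100 + 1.89×357 + 1417.63×4 + 7.80×136 = 309 + 674.73 + 5670.52 + 1060.8 = 7715.05
Index = 10057.05 / 7715.05 × 100 = 130.3563

130.4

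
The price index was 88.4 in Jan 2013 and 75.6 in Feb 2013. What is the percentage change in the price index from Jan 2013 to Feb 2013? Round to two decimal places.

Change = (75.6 − 88.4) / 88.4 × 100
       = -12.8 / 88.4 × 100 = -14.4796%

-14.48%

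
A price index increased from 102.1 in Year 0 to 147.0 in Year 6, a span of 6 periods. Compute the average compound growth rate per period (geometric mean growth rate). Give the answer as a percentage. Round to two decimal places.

Growth factor = (147.0/102.1)^(1/6) = (1.439765)^(1/6) = 1.062630
Growth rate = 1.062630 − 1 = 0.062630 = 6.2630%

6.26%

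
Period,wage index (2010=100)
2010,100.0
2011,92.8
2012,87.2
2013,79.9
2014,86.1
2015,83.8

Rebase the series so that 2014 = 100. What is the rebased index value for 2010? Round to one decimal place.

Rebased(2010) = 100.0 / 86.1 × 100 = 116.1440

116.1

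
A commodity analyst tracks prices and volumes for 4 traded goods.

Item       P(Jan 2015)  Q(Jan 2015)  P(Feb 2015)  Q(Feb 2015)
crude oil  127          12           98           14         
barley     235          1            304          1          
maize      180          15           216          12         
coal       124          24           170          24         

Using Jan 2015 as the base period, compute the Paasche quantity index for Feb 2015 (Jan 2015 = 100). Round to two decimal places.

Paasche quantity index uses current-period prices as weights.
ΣP(Feb 2015)·Q(Feb 2015) = 98×14 + 304×1 + 216×12 + 170×24 = 1372 + 304 + 2592 + 4080 = 8348
ΣP(Feb 2015)·Q(Jan 2015) = 98×12 + 304×1 + 216×15 + 170×24 = 1176 + 304 + 3240 + 4080 = 8800
Index = 8348 / 8800 × 100 = 94.8636

94.86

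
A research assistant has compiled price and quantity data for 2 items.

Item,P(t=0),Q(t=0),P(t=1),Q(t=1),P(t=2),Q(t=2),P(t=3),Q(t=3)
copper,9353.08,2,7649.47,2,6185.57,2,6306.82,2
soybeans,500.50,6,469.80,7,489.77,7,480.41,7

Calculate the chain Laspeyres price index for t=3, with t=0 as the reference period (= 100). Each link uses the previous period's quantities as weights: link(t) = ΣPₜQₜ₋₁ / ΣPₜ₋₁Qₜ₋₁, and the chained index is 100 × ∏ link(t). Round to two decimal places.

Link t=0→t=1:
ΣP(t=1)Q(t=0) = 7649.47×2 + 469.80×6 = 15298.94 + 2818.8 = 18117.74
ΣP(t=0)Q(t=0) = 9353.08×2 + 500.50×6 = 18706.16 + 3003 = 21709.16
link = 18117.74/21709.16 = 0.834567
Link t=1→t=2:
ΣP(t=2)Q(t=1) = 6185.57×2 + 489.77×7 = 12371.14 + 3428.39 = 15799.53
ΣP(t=1)Q(t=1) = 7649.47×2 + 469.80×7 = 15298.94 + 3288.6 = 18587.54
link = 15799.53/18587.54 = 0.850007
Link t=2→t=3:
ΣP(t=3)Q(t=2) = 6306.82×2 + 480.41×7 = 12613.64 + 3362.87 = 15976.51
ΣP(t=2)Q(t=2) = 6185.57×2 + 489.77×7 = 12371.14 + 3428.39 = 15799.53
link = 15976.51/15799.53 = 1.011202
Chained index = 100 × 0.834567 × 0.850007 × 1.011202 = 71.7333

71.73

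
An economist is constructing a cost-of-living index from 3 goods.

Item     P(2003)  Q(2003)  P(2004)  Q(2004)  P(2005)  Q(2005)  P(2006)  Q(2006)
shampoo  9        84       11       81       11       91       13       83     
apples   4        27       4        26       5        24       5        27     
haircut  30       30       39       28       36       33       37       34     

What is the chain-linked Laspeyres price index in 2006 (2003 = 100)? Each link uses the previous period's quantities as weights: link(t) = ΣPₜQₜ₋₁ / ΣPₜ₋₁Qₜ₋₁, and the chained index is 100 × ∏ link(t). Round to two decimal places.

Link 2003→2004:
ΣP(2004)Q(2003) = 11×84 + 4×27 + 39×30 = 924 + 108 + 1170 = 2202
ΣP(2003)Q(2003) = 9×84 + 4×27 + 30×30 = 756 + 108 + 900 = 1764
link = 2202/1764 = 1.248299
Link 2004→2005:
ΣP(2005)Q(2004) = 11×81 + 5×26 + 36×28 = 891 + 130 + 1008 = 2029
ΣP(2004)Q(2004) = 11×81 + 4×26 + 39×28 = 891 + 104 + 1092 = 2087
link = 2029/2087 = 0.972209
Link 2005→2006:
ΣP(2006)Q(2005) = 13×91 + 5×24 + 37×33 = 1183 + 120 + 1221 = 2524
ΣP(2005)Q(2005) = 11×91 + 5×24 + 36×33 = 1001 + 120 + 1188 = 2309
link = 2524/2309 = 1.093114
Chained index = 100 × 1.248299 × 0.972209 × 1.093114 = 132.6611

132.66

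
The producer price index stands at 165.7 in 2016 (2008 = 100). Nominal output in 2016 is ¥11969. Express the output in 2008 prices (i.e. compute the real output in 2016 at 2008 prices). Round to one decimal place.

7223.3

Real = Nominal ÷ (Index/100) = 11969 ÷ (165.7/100)
     = 11969 ÷ 1.657 = 7223.2951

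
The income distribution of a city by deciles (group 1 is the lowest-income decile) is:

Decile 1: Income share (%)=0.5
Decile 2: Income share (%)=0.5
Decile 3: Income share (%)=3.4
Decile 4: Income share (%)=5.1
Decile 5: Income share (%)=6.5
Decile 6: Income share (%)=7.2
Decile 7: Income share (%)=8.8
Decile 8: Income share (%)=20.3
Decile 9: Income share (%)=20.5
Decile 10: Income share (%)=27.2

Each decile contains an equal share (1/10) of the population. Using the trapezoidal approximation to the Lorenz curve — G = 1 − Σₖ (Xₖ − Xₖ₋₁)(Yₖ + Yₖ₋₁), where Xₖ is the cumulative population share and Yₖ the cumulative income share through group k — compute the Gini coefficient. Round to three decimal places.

Cumulative income shares Yₖ: 0.0050, 0.0100, 0.0440, 0.0950, 0.1600, 0.2320, 0.3200, 0.5230, 0.7280, 1.0000
Σ (Xₖ−Xₖ₋₁)(Yₖ+Yₖ₋₁) = (1/10)(0.0050+0.0000) + (1/10)(0.0100+0.0050) + (1/10)(0.0440+0.0100) + (1/10)(0.0950+0.0440) + (1/10)(0.1600+0.0950) + (1/10)(0.2320+0.1600) + (1/10)(0.3200+0.2320) + (1/10)(0.5230+0.3200) + (1/10)(0.7280+0.5230) + (1/10)(1.0000+0.7280)
  = 0.0005 + 0.0015 + 0.0054 + 0.0139 + 0.0255 + 0.0392 + 0.0552 + 0.0843 + 0.1251 + 0.1728 = 0.5234
G = 1 − 0.5234 = 0.4766

0.477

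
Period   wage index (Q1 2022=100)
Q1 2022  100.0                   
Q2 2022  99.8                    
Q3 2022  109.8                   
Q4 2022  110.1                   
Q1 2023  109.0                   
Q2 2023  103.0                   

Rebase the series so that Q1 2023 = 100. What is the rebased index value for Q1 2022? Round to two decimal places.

91.74

Rebased(Q1 2022) = 100.0 / 109.0 × 100 = 91.7431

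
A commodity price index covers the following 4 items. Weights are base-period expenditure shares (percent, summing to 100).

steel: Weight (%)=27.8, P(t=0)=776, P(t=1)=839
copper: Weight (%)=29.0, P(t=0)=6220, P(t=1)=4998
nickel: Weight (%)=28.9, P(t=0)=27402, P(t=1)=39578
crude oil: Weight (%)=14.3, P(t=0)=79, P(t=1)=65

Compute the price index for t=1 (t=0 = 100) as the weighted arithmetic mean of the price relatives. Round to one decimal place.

steel: 27.8 × (839/776) = 27.8 × 1.081186 = 30.0570
copper: 29.0 × (4998/6220) = 29.0 × 0.803537 = 23.3026
nickel: 28.9 × (39578/27402) = 28.9 × 1.444347 = 41.7416
crude oil: 14.3 × (65/79) = 14.3 × 0.822785 = 11.7658
Index = Σ wᵢ·(p₁ᵢ/p₀ᵢ) = 30.0570 + 23.3026 + 41.7416 + 11.7658 = 106.8670

106.9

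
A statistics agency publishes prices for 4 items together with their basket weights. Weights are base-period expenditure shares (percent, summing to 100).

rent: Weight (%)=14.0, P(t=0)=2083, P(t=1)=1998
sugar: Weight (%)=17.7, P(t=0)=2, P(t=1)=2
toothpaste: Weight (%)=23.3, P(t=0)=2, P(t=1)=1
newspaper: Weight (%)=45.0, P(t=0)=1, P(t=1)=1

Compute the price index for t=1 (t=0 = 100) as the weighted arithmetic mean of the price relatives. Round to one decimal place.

rent: 14.0 × (1998/2083) = 14.0 × 0.959193 = 13.4287
sugar: 17.7 × (2/2) = 17.7 × 1.000000 = 17.7000
toothpaste: 23.3 × (1/2) = 23.3 × 0.500000 = 11.6500
newspaper: 45.0 × (1/1) = 45.0 × 1.000000 = 45.0000
Index = Σ wᵢ·(p₁ᵢ/p₀ᵢ) = 13.4287 + 17.7000 + 11.6500 + 45.0000 = 87.7787

87.8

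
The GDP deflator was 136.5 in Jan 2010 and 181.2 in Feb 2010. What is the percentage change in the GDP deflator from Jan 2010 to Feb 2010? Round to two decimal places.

32.75%

Change = (181.2 − 136.5) / 136.5 × 100
       = 44.7 / 136.5 × 100 = 32.7473%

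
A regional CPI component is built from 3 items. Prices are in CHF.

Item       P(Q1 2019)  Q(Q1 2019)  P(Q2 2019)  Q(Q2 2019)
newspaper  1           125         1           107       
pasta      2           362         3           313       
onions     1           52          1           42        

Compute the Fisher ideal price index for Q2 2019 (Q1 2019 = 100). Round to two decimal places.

140.28

Laspeyres component (base-period weights):
ΣP(Q2 2019)Q(Q1 2019) = 1×125 + 3×362 + 1×52 = 125 + 1086 + 52 = 1263
ΣP(Q1 2019)Q(Q1 2019) = 1×125 + 2×362 + 1×52 = 125 + 724 + 52 = 901
L = 1263 / 901 × 100 = 140.1776
Paasche component (current-period weights):
ΣP(Q2 2019)Q(Q2 2019) = 1×107 + 3×313 + 1×42 = 107 + 939 + 42 = 1088
ΣP(Q1 2019)Q(Q2 2019) = 1×107 + 2×313 + 1×42 = 107 + 626 + 42 = 775
P = 1088 / 775 × 100 = 140.3871
Fisher = √(L × P) = √(140.1776 × 140.3871) = 140.2823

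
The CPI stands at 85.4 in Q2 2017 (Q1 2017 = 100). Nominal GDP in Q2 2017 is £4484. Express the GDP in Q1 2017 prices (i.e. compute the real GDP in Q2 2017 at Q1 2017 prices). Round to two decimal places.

Real = Nominal ÷ (Index/100) = 4484 ÷ (85.4/100)
     = 4484 ÷ 0.854 = 5250.5855

5250.59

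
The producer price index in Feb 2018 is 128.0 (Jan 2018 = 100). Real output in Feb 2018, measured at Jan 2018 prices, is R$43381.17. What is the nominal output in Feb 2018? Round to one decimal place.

Nominal = Real × (Index/100) = 43381.17 × (128.0/100)
        = 43381.17 × 1.280 = 55527.8976

55527.9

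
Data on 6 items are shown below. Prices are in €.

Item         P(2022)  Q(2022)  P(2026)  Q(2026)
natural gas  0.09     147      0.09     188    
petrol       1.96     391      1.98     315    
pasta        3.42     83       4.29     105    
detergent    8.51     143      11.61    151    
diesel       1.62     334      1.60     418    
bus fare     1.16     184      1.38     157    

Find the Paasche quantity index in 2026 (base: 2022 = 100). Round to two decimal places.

Paasche quantity index uses current-period prices as weights.
ΣP(2026)·Q(2026) = 0.09×188 + 1.98×315 + 4.29×105 + 11.61×151 + 1.60×418 + 1.38×157 = 16.92 + 623.7 + 450.45 + 1753.11 + 668.8 + 216.66 = 3729.64
ΣP(2026)·Q(2022) = 0.09×147 + 1.98×391 + 4.29×83 + 11.61×143 + 1.60×334 + 1.38×184 = 13.23 + 774.18 + 356.07 + 1660.23 + 534.4 + 253.92 = 3592.03
Index = 3729.64 / 3592.03 × 100 = 103.8310

103.83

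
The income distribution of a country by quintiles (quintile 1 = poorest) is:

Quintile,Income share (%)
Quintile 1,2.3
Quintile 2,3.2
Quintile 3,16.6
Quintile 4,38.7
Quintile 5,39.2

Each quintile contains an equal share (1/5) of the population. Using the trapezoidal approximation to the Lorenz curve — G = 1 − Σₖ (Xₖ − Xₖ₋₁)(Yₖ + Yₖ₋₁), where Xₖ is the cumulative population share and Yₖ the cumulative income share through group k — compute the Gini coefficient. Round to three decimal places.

Cumulative income shares Yₖ: 0.0230, 0.0550, 0.2210, 0.6080, 1.0000
Σ (Xₖ−Xₖ₋₁)(Yₖ+Yₖ₋₁) = (1/5)(0.0230+0.0000) + (1/5)(0.0550+0.0230) + (1/5)(0.2210+0.0550) + (1/5)(0.6080+0.2210) + (1/5)(1.0000+0.6080)
  = 0.0046 + 0.0156 + 0.0552 + 0.1658 + 0.3216 = 0.5628
G = 1 − 0.5628 = 0.4372

0.437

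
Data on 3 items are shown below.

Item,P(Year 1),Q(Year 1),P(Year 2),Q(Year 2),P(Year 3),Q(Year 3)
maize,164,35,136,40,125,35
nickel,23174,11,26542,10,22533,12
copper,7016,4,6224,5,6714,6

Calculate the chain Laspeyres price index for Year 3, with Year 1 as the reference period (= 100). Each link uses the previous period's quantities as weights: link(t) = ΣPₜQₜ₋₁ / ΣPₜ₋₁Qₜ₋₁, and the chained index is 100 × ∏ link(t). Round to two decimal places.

Link Year 1→Year 2:
ΣP(Year 2)Q(Year 1) = 136×35 + 26542×11 + 6224×4 = 4760 + 291962 + 24896 = 321618
ΣP(Year 1)Q(Year 1) = 164×35 + 23174×11 + 7016×4 = 5740 + 254914 + 28064 = 288718
link = 321618/288718 = 1.113952
Link Year 2→Year 3:
ΣP(Year 3)Q(Year 2) = 125×40 + 22533×10 + 6714×5 = 5000 + 225330 + 33570 = 263900
ΣP(Year 2)Q(Year 2) = 136×40 + 26542×10 + 6224×5 = 5440 + 265420 + 31120 = 301980
link = 263900/301980 = 0.873899
Chained index = 100 × 1.113952 × 0.873899 = 97.3481

97.35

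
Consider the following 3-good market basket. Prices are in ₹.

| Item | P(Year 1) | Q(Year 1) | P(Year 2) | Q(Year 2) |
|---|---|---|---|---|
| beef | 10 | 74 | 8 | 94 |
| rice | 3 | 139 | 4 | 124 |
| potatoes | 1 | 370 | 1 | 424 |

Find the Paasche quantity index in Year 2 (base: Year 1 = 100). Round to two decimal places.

Paasche quantity index uses current-period prices as weights.
ΣP(Year 2)·Q(Year 2) = 8×94 + 4×124 + 1×424 = 752 + 496 + 424 = 1672
ΣP(Year 2)·Q(Year 1) = 8×74 + 4×139 + 1×370 = 592 + 556 + 370 = 1518
Index = 1672 / 1518 × 100 = 110.1449

110.14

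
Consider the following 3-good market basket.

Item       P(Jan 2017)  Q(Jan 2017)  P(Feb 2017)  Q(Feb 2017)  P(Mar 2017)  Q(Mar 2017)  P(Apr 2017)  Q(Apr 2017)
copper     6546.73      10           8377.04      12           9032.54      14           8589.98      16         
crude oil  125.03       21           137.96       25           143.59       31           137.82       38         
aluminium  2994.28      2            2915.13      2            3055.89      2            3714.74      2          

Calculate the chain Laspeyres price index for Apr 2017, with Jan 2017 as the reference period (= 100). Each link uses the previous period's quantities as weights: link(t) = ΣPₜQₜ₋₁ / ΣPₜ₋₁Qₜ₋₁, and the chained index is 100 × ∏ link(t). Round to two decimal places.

Link Jan 2017→Feb 2017:
ΣP(Feb 2017)Q(Jan 2017) = 8377.04×10 + 137.96×21 + 2915.13×2 = 83770.4 + 2897.16 + 5830.26 = 92497.82
ΣP(Jan 2017)Q(Jan 2017) = 6546.73×10 + 125.03×21 + 2994.28×2 = 65467.3 + 2625.63 + 5988.56 = 74081.49
link = 92497.82/74081.49 = 1.248596
Link Feb 2017→Mar 2017:
ΣP(Mar 2017)Q(Feb 2017) = 9032.54×12 + 143.59×25 + 3055.89×2 = 108390.48 + 3589.75 + 6111.78 = 118092.01
ΣP(Feb 2017)Q(Feb 2017) = 8377.04×12 + 137.96×25 + 2915.13×2 = 100524.48 + 3449 + 5830.26 = 109803.74
link = 118092.01/109803.74 = 1.075483
Link Mar 2017→Apr 2017:
ΣP(Apr 2017)Q(Mar 2017) = 8589.98×14 + 137.82×31 + 3714.74×2 = 120259.72 + 4272.42 + 7429.48 = 131961.62
ΣP(Mar 2017)Q(Mar 2017) = 9032.54×14 + 143.59×31 + 3055.89×2 = 126455.56 + 4451.29 + 6111.78 = 137018.63
link = 131961.62/137018.63 = 0.963093
Chained index = 100 × 1.248596 × 1.075483 × 0.963093 = 129.3282

129.33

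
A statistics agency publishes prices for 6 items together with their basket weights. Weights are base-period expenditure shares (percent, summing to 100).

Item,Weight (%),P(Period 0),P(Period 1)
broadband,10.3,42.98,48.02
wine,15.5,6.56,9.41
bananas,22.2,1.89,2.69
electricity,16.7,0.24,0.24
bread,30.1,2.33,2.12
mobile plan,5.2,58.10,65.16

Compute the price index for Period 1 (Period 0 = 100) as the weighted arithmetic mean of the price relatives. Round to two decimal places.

115.26

broadband: 10.3 × (48.02/42.98) = 10.3 × 1.117264 = 11.5078
wine: 15.5 × (9.41/6.56) = 15.5 × 1.434451 = 22.2340
bananas: 22.2 × (2.69/1.89) = 22.2 × 1.423280 = 31.5968
electricity: 16.7 × (0.24/0.24) = 16.7 × 1.000000 = 16.7000
bread: 30.1 × (2.12/2.33) = 30.1 × 0.909871 = 27.3871
mobile plan: 5.2 × (65.16/58.10) = 5.2 × 1.121515 = 5.8319
Index = Σ wᵢ·(p₁ᵢ/p₀ᵢ) = 11.5078 + 22.2340 + 31.5968 + 16.7000 + 27.3871 + 5.8319 = 115.2576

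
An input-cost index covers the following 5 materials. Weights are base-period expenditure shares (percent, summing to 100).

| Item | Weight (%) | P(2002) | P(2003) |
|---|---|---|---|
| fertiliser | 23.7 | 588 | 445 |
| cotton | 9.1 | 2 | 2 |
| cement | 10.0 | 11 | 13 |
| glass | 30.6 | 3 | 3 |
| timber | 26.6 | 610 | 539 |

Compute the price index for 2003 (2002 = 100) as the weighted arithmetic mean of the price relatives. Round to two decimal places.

fertiliser: 23.7 × (445/588) = 23.7 × 0.756803 = 17.9362
cotton: 9.1 × (2/2) = 9.1 × 1.000000 = 9.1000
cement: 10.0 × (13/11) = 10.0 × 1.181818 = 11.8182
glass: 30.6 × (3/3) = 30.6 × 1.000000 = 30.6000
timber: 26.6 × (539/610) = 26.6 × 0.883607 = 23.5039
Index = Σ wᵢ·(p₁ᵢ/p₀ᵢ) = 17.9362 + 9.1000 + 11.8182 + 30.6000 + 23.5039 = 92.9583

92.96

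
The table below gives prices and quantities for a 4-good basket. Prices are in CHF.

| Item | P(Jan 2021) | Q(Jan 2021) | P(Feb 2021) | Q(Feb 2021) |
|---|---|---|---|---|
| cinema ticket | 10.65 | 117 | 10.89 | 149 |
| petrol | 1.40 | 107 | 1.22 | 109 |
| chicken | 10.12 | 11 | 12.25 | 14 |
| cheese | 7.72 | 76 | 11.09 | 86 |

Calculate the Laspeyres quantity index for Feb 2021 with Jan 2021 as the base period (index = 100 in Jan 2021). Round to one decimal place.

Laspeyres quantity index uses base-period prices as weights.
ΣP(Jan 2021)·Q(Feb 2021) = 10.65×149 + 1.40×109 + 10.12×14 + 7.72×86 = 1586.85 + 152.6 + 141.68 + 663.92 = 2545.05
ΣP(Jan 2021)·Q(Jan 2021) = 10.65×117 + 1.40×107 + 10.12×11 + 7.72×76 = 1246.05 + 149.8 + 111.32 + 586.72 = 2093.89
Index = 2545.05 / 2093.89 × 100 = 121.5465

121.5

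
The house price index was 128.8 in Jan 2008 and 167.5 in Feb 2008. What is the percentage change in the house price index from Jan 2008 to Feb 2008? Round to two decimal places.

30.05%

Change = (167.5 − 128.8) / 128.8 × 100
       = 38.7 / 128.8 × 100 = 30.0466%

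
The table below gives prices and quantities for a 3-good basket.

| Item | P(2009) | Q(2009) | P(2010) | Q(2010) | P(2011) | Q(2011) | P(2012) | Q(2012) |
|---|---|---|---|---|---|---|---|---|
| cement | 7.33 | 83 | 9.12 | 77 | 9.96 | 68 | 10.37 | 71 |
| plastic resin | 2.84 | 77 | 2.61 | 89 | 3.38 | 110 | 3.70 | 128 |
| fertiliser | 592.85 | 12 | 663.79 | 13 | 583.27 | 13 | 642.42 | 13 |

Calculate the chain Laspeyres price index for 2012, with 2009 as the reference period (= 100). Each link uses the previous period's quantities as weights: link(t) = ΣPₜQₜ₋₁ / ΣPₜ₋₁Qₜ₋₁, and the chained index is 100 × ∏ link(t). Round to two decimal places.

111.43

Link 2009→2010:
ΣP(2010)Q(2009) = 9.12×83 + 2.61×77 + 663.79×12 = 756.96 + 200.97 + 7965.48 = 8923.41
ΣP(2009)Q(2009) = 7.33×83 + 2.84×77 + 592.85×12 = 608.39 + 218.68 + 7114.2 = 7941.27
link = 8923.41/7941.27 = 1.123675
Link 2010→2011:
ΣP(2011)Q(2010) = 9.96×77 + 3.38×89 + 583.27×13 = 766.92 + 300.82 + 7582.51 = 8650.25
ΣP(2010)Q(2010) = 9.12×77 + 2.61×89 + 663.79×13 = 702.24 + 232.29 + 8629.27 = 9563.8
link = 8650.25/9563.8 = 0.904478
Link 2011→2012:
ΣP(2012)Q(2011) = 10.37×68 + 3.70×110 + 642.42×13 = 705.16 + 407 + 8351.46 = 9463.62
ΣP(2011)Q(2011) = 9.96×68 + 3.38×110 + 583.27×13 = 677.28 + 371.8 + 7582.51 = 8631.59
link = 9463.62/8631.59 = 1.096394
Chained index = 100 × 1.123675 × 0.904478 × 1.096394 = 111.4309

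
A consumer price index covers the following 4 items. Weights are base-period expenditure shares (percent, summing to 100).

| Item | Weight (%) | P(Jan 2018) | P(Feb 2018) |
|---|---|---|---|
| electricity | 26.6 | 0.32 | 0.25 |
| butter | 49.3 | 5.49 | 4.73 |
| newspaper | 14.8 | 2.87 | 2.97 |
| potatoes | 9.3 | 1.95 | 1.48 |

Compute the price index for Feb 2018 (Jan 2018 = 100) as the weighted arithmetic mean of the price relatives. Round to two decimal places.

85.63

electricity: 26.6 × (0.25/0.32) = 26.6 × 0.781250 = 20.7812
butter: 49.3 × (4.73/5.49) = 49.3 × 0.861566 = 42.4752
newspaper: 14.8 × (2.97/2.87) = 14.8 × 1.034843 = 15.3157
potatoes: 9.3 × (1.48/1.95) = 9.3 × 0.758974 = 7.0585
Index = Σ wᵢ·(p₁ᵢ/p₀ᵢ) = 20.7812 + 42.4752 + 15.3157 + 7.0585 = 85.6306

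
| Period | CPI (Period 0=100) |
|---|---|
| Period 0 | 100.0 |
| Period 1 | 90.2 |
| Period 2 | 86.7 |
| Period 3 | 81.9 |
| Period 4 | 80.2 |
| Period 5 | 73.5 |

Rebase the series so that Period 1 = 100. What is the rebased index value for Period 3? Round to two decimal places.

90.80

Rebased(Period 3) = 81.9 / 90.2 × 100 = 90.7982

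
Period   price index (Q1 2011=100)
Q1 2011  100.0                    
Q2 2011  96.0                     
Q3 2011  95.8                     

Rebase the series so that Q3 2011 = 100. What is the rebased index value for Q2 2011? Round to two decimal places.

100.21

Rebased(Q2 2011) = 96.0 / 95.8 × 100 = 100.2088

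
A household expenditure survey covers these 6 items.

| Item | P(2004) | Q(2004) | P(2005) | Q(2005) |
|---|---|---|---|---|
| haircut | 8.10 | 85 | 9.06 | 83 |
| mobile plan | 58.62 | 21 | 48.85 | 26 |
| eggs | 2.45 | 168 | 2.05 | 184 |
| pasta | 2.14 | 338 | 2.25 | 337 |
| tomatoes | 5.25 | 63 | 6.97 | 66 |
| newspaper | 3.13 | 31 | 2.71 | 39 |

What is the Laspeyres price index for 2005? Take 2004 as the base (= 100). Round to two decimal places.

Laspeyres price index uses base-period quantities as weights.
ΣP(2005)·Q(2004) = 9.06×85 + 48.85×21 + 2.05×168 + 2.25×338 + 6.97×63 + 2.71×31 = 770.1 + 1025.85 + 344.4 + 760.5 + 439.11 + 84.01 = 3423.97
ΣP(2004)·Q(2004) = 8.10×85 + 58.62×21 + 2.45×168 + 2.14×338 + 5.25×63 + 3.13×31 = 688.5 + 1231.02 + 411.6 + 723.32 + 330.75 + 97.03 = 3482.22
Index = 3423.97 / 3482.22 × 100 = 98.3272

98.33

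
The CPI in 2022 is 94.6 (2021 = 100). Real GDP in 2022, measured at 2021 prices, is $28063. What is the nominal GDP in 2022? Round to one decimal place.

26547.6

Nominal = Real × (Index/100) = 28063 × (94.6/100)
        = 28063 × 0.946 = 26547.5980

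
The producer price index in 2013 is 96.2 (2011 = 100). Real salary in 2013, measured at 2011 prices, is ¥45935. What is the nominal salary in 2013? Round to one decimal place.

44189.5

Nominal = Real × (Index/100) = 45935 × (96.2/100)
        = 45935 × 0.962 = 44189.4700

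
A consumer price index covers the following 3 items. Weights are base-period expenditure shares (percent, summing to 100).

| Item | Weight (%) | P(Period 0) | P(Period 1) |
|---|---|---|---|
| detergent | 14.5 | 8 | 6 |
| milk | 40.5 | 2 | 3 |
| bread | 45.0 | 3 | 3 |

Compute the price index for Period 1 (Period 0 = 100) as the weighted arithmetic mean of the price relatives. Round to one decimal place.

detergent: 14.5 × (6/8) = 14.5 × 0.750000 = 10.8750
milk: 40.5 × (3/2) = 40.5 × 1.500000 = 60.7500
bread: 45.0 × (3/3) = 45.0 × 1.000000 = 45.0000
Index = Σ wᵢ·(p₁ᵢ/p₀ᵢ) = 10.8750 + 60.7500 + 45.0000 = 116.6250

116.6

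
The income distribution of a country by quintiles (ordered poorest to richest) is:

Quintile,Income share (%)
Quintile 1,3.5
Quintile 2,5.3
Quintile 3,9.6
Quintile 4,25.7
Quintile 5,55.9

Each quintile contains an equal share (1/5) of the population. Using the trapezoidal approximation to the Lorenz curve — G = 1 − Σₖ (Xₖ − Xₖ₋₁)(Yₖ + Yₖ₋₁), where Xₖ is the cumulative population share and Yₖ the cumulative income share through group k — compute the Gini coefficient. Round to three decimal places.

0.501

Cumulative income shares Yₖ: 0.0350, 0.0880, 0.1840, 0.4410, 1.0000
Σ (Xₖ−Xₖ₋₁)(Yₖ+Yₖ₋₁) = (1/5)(0.0350+0.0000) + (1/5)(0.0880+0.0350) + (1/5)(0.1840+0.0880) + (1/5)(0.4410+0.1840) + (1/5)(1.0000+0.4410)
  = 0.0070 + 0.0246 + 0.0544 + 0.1250 + 0.2882 = 0.4992
G = 1 − 0.4992 = 0.5008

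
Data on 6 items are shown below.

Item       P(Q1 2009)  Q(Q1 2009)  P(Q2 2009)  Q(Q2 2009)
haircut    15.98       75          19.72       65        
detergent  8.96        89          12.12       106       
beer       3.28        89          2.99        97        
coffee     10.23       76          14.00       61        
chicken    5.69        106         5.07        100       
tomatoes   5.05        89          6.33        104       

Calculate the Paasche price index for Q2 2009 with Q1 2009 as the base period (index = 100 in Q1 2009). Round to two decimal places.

Paasche price index uses current-period quantities as weights.
ΣP(Q2 2009)·Q(Q2 2009) = 19.72×65 + 12.12×106 + 2.99×97 + 14.00×61 + 5.07×100 + 6.33×104 = 1281.8 + 1284.72 + 290.03 + 854 + 507 + 658.32 = 4875.87
ΣP(Q1 2009)·Q(Q2 2009) = 15.98×65 + 8.96×106 + 3.28×97 + 10.23×61 + 5.69×100 + 5.05×104 = 1038.7 + 949.76 + 318.16 + 624.03 + 569 + 525.2 = 4024.85
Index = 4875.87 / 4024.85 × 100 = 121.1441

121.14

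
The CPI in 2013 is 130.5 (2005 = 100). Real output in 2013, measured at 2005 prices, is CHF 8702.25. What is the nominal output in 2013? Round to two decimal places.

Nominal = Real × (Index/100) = 8702.25 × (130.5/100)
        = 8702.25 × 1.305 = 11356.4362

11356.44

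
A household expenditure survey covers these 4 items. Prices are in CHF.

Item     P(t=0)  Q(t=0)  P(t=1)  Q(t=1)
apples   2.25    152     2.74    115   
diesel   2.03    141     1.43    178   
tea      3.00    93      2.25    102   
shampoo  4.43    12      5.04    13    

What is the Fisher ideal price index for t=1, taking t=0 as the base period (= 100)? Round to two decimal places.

90.14

Laspeyres component (base-period weights):
ΣP(t=1)Q(t=0) = 2.74×152 + 1.43×141 + 2.25×93 + 5.04×12 = 416.48 + 201.63 + 209.25 + 60.48 = 887.84
ΣP(t=0)Q(t=0) = 2.25×152 + 2.03×141 + 3.00×93 + 4.43×12 = 342 + 286.23 + 279 + 53.16 = 960.39
L = 887.84 / 960.39 × 100 = 92.4458
Paasche component (current-period weights):
ΣP(t=1)Q(t=1) = 2.74×115 + 1.43×178 + 2.25×102 + 5.04×13 = 315.1 + 254.54 + 229.5 + 65.52 = 864.66
ΣP(t=0)Q(t=1) = 2.25×115 + 2.03×178 + 3.00×102 + 4.43×13 = 258.75 + 361.34 + 306 + 57.59 = 983.68
P = 864.66 / 983.68 × 100 = 87.9005
Fisher = √(L × P) = √(92.4458 × 87.9005) = 90.1445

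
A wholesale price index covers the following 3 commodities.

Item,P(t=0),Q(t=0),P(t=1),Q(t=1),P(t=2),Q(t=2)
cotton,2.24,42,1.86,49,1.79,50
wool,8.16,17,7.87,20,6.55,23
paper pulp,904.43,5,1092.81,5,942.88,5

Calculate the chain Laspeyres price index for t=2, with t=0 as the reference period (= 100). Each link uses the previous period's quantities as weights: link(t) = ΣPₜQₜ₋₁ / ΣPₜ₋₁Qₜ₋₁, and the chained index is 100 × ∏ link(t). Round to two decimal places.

103.08

Link t=0→t=1:
ΣP(t=1)Q(t=0) = 1.86×42 + 7.87×17 + 1092.81×5 = 78.12 + 133.79 + 5464.05 = 5675.96
ΣP(t=0)Q(t=0) = 2.24×42 + 8.16×17 + 904.43×5 = 94.08 + 138.72 + 4522.15 = 4754.95
link = 5675.96/4754.95 = 1.193695
Link t=1→t=2:
ΣP(t=2)Q(t=1) = 1.79×49 + 6.55×20 + 942.88×5 = 87.71 + 131 + 4714.4 = 4933.11
ΣP(t=1)Q(t=1) = 1.86×49 + 7.87×20 + 1092.81×5 = 91.14 + 157.4 + 5464.05 = 5712.59
link = 4933.11/5712.59 = 0.863551
Chained index = 100 × 1.193695 × 0.863551 = 103.0816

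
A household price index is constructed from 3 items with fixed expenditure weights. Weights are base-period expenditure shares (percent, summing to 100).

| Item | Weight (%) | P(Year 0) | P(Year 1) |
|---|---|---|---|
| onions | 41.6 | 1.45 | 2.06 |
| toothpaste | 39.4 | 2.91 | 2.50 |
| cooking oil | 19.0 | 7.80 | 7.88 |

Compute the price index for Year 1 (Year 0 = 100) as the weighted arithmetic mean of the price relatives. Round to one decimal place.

112.1

onions: 41.6 × (2.06/1.45) = 41.6 × 1.420690 = 59.1007
toothpaste: 39.4 × (2.50/2.91) = 39.4 × 0.859107 = 33.8488
cooking oil: 19.0 × (7.88/7.80) = 19.0 × 1.010256 = 19.1949
Index = Σ wᵢ·(p₁ᵢ/p₀ᵢ) = 59.1007 + 33.8488 + 19.1949 = 112.1444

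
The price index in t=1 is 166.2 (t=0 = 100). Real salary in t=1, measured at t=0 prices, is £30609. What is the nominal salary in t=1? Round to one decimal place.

Nominal = Real × (Index/100) = 30609 × (166.2/100)
        = 30609 × 1.662 = 50872.1580

50872.2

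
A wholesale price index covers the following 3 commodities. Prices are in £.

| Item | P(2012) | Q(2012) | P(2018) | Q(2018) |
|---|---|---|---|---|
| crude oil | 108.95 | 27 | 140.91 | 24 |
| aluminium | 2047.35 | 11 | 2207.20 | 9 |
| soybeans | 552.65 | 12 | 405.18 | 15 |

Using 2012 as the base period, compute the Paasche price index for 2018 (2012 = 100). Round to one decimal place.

Paasche price index uses current-period quantities as weights.
ΣP(2018)·Q(2018) = 140.91×24 + 2207.20×9 + 405.18×15 = 3381.84 + 19864.8 + 6077.7 = 29324.34
ΣP(2012)·Q(2018) = 108.95×24 + 2047.35×9 + 552.65×15 = 2614.8 + 18426.15 + 8289.75 = 29330.7
Index = 29324.34 / 29330.7 × 100 = 99.9783

100.0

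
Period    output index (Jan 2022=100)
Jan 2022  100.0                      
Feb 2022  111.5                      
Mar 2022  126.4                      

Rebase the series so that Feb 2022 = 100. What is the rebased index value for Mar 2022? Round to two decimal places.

Rebased(Mar 2022) = 126.4 / 111.5 × 100 = 113.3632

113.36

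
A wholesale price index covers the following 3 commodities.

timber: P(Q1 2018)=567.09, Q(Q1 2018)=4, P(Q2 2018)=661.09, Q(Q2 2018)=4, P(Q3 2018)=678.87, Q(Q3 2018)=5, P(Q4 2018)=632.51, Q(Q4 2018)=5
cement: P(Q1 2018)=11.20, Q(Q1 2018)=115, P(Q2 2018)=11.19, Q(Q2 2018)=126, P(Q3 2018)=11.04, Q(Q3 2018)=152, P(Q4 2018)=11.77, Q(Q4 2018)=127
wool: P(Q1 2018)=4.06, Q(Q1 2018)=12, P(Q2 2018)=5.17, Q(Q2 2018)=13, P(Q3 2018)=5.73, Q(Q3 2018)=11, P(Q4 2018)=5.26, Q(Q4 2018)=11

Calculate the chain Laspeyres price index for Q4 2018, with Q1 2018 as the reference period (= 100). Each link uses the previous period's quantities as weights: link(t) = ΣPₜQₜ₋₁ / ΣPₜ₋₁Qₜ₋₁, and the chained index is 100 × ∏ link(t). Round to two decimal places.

109.61

Link Q1 2018→Q2 2018:
ΣP(Q2 2018)Q(Q1 2018) = 661.09×4 + 11.19×115 + 5.17×12 = 2644.36 + 1286.85 + 62.04 = 3993.25
ΣP(Q1 2018)Q(Q1 2018) = 567.09×4 + 11.20×115 + 4.06×12 = 2268.36 + 1288 + 48.72 = 3605.08
link = 3993.25/3605.08 = 1.107673
Link Q2 2018→Q3 2018:
ΣP(Q3 2018)Q(Q2 2018) = 678.87×4 + 11.04×126 + 5.73×13 = 2715.48 + 1391.04 + 74.49 = 4181.01
ΣP(Q2 2018)Q(Q2 2018) = 661.09×4 + 11.19×126 + 5.17×13 = 2644.36 + 1409.94 + 67.21 = 4121.51
link = 4181.01/4121.51 = 1.014436
Link Q3 2018→Q4 2018:
ΣP(Q4 2018)Q(Q3 2018) = 632.51×5 + 11.77×152 + 5.26×11 = 3162.55 + 1789.04 + 57.86 = 5009.45
ΣP(Q3 2018)Q(Q3 2018) = 678.87×5 + 11.04×152 + 5.73×11 = 3394.35 + 1678.08 + 63.03 = 5135.46
link = 5009.45/5135.46 = 0.975463
Chained index = 100 × 1.107673 × 1.014436 × 0.975463 = 109.6092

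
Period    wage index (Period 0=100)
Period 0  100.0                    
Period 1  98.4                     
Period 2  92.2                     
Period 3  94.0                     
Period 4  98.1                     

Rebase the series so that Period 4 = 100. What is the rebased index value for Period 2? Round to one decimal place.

94.0

Rebased(Period 2) = 92.2 / 98.1 × 100 = 93.9857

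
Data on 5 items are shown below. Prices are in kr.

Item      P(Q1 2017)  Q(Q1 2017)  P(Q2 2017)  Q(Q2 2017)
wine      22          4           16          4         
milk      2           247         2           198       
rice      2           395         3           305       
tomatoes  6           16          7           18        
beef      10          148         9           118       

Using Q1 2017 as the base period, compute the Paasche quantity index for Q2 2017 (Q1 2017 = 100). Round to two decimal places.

Paasche quantity index uses current-period prices as weights.
ΣP(Q2 2017)·Q(Q2 2017) = 16×4 + 2×198 + 3×305 + 7×18 + 9×118 = 64 + 396 + 915 + 126 + 1062 = 2563
ΣP(Q2 2017)·Q(Q1 2017) = 16×4 + 2×247 + 3×395 + 7×16 + 9×148 = 64 + 494 + 1185 + 112 + 1332 = 3187
Index = 2563 / 3187 × 100 = 80.4205

80.42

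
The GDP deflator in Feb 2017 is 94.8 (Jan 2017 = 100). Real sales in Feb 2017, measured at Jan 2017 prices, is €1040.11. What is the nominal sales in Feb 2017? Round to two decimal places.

Nominal = Real × (Index/100) = 1040.11 × (94.8/100)
        = 1040.11 × 0.948 = 986.0243

986.02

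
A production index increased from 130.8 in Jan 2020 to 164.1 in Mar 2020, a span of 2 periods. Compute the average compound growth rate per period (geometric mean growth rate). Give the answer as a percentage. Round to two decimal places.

Growth factor = (164.1/130.8)^(1/2) = (1.254587)^(1/2) = 1.120084
Growth rate = 1.120084 − 1 = 0.120084 = 12.0084%

12.01%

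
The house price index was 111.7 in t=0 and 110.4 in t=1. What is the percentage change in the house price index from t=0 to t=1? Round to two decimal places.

-1.16%

Change = (110.4 − 111.7) / 111.7 × 100
       = -1.3 / 111.7 × 100 = -1.1638%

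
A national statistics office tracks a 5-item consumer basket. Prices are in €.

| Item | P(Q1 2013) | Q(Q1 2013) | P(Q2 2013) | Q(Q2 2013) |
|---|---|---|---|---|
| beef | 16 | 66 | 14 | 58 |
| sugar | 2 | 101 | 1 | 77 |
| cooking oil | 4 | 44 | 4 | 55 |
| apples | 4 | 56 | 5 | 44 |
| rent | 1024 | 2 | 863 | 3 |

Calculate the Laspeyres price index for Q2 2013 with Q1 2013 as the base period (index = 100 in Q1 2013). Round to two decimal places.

Laspeyres price index uses base-period quantities as weights.
ΣP(Q2 2013)·Q(Q1 2013) = 14×66 + 1×101 + 4×44 + 5×56 + 863×2 = 924 + 101 + 176 + 280 + 1726 = 3207
ΣP(Q1 2013)·Q(Q1 2013) = 16×66 + 2×101 + 4×44 + 4×56 + 1024×2 = 1056 + 202 + 176 + 224 + 2048 = 3706
Index = 3207 / 3706 × 100 = 86.5353

86.54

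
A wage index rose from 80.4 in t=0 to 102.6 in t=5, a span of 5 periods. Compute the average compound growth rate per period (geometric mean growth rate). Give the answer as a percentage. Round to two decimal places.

Growth factor = (102.6/80.4)^(1/5) = (1.276119)^(1/5) = 1.049973
Growth rate = 1.049973 − 1 = 0.049973 = 4.9973%

5.00%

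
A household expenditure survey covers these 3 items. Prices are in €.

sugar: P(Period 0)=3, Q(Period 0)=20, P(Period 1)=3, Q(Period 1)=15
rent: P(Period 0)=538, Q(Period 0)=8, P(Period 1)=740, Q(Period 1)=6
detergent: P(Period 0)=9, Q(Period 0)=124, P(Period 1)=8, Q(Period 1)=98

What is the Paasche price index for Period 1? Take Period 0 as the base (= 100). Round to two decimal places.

126.81

Paasche price index uses current-period quantities as weights.
ΣP(Period 1)·Q(Period 1) = 3×15 + 740×6 + 8×98 = 45 + 4440 + 784 = 5269
ΣP(Period 0)·Q(Period 1) = 3×15 + 538×6 + 9×98 = 45 + 3228 + 882 = 4155
Index = 5269 / 4155 × 100 = 126.8111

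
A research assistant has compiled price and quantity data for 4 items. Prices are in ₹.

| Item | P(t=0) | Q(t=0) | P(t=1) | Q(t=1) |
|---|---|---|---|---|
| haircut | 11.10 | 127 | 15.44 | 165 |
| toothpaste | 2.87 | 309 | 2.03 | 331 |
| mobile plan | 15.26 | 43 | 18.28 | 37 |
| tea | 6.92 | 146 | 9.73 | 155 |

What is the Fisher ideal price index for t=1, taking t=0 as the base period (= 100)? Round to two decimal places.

Laspeyres component (base-period weights):
ΣP(t=1)Q(t=0) = 15.44×127 + 2.03×309 + 18.28×43 + 9.73×146 = 1960.88 + 627.27 + 786.04 + 1420.58 = 4794.77
ΣP(t=0)Q(t=0) = 11.10×127 + 2.87×309 + 15.26×43 + 6.92×146 = 1409.7 + 886.83 + 656.18 + 1010.32 = 3963.03
L = 4794.77 / 3963.03 × 100 = 120.9875
Paasche component (current-period weights):
ΣP(t=1)Q(t=1) = 15.44×165 + 2.03×331 + 18.28×37 + 9.73×155 = 2547.6 + 671.93 + 676.36 + 1508.15 = 5404.04
ΣP(t=0)Q(t=1) = 11.10×165 + 2.87×331 + 15.26×37 + 6.92×155 = 1831.5 + 949.97 + 564.62 + 1072.6 = 4418.69
P = 5404.04 / 4418.69 × 100 = 122.2996
Fisher = √(L × P) = √(120.9875 × 122.2996) = 121.6418

121.64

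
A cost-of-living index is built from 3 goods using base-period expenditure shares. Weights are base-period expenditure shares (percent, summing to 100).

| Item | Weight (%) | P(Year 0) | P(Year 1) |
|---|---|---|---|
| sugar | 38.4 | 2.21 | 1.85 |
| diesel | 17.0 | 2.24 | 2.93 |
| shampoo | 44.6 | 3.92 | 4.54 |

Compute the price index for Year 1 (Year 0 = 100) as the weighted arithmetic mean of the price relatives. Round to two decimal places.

sugar: 38.4 × (1.85/2.21) = 38.4 × 0.837104 = 32.1448
diesel: 17.0 × (2.93/2.24) = 17.0 × 1.308036 = 22.2366
shampoo: 44.6 × (4.54/3.92) = 44.6 × 1.158163 = 51.6541
Index = Σ wᵢ·(p₁ᵢ/p₀ᵢ) = 32.1448 + 22.2366 + 51.6541 = 106.0355

106.04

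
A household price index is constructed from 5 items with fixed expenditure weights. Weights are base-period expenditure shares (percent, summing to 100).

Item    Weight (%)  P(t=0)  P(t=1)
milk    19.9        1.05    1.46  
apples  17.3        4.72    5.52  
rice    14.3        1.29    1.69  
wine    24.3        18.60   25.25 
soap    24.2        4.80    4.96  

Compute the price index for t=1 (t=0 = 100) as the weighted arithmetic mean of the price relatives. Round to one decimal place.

124.6

milk: 19.9 × (1.46/1.05) = 19.9 × 1.390476 = 27.6705
apples: 17.3 × (5.52/4.72) = 17.3 × 1.169492 = 20.2322
rice: 14.3 × (1.69/1.29) = 14.3 × 1.310078 = 18.7341
wine: 24.3 × (25.25/18.60) = 24.3 × 1.357527 = 32.9879
soap: 24.2 × (4.96/4.80) = 24.2 × 1.033333 = 25.0067
Index = Σ wᵢ·(p₁ᵢ/p₀ᵢ) = 27.6705 + 20.2322 + 18.7341 + 32.9879 + 25.0067 = 124.6314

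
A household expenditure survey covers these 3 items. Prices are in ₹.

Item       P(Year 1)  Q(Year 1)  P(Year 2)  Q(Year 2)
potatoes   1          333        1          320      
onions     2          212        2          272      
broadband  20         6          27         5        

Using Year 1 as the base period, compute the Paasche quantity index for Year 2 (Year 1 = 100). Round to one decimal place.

Paasche quantity index uses current-period prices as weights.
ΣP(Year 2)·Q(Year 2) = 1×320 + 2×272 + 27×5 = 320 + 544 + 135 = 999
ΣP(Year 2)·Q(Year 1) = 1×333 + 2×212 + 27×6 = 333 + 424 + 162 = 919
Index = 999 / 919 × 100 = 108.7051

108.7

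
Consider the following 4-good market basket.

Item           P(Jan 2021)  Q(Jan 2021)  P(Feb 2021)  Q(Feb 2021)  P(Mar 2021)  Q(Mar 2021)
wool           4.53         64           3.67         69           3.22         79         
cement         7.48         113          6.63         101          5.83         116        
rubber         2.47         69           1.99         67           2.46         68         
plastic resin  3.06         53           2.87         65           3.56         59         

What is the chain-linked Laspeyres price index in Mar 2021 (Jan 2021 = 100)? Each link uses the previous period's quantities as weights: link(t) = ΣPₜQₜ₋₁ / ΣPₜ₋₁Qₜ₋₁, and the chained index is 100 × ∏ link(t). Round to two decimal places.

84.28

Link Jan 2021→Feb 2021:
ΣP(Feb 2021)Q(Jan 2021) = 3.67×64 + 6.63×113 + 1.99×69 + 2.87×53 = 234.88 + 749.19 + 137.31 + 152.11 = 1273.49
ΣP(Jan 2021)Q(Jan 2021) = 4.53×64 + 7.48×113 + 2.47×69 + 3.06×53 = 289.92 + 845.24 + 170.43 + 162.18 = 1467.77
link = 1273.49/1467.77 = 0.867636
Link Feb 2021→Mar 2021:
ΣP(Mar 2021)Q(Feb 2021) = 3.22×69 + 5.83×101 + 2.46×67 + 3.56×65 = 222.18 + 588.83 + 164.82 + 231.4 = 1207.23
ΣP(Feb 2021)Q(Feb 2021) = 3.67×69 + 6.63×101 + 1.99×67 + 2.87×65 = 253.23 + 669.63 + 133.33 + 186.55 = 1242.74
link = 1207.23/1242.74 = 0.971426
Chained index = 100 × 0.867636 × 0.971426 = 84.2844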